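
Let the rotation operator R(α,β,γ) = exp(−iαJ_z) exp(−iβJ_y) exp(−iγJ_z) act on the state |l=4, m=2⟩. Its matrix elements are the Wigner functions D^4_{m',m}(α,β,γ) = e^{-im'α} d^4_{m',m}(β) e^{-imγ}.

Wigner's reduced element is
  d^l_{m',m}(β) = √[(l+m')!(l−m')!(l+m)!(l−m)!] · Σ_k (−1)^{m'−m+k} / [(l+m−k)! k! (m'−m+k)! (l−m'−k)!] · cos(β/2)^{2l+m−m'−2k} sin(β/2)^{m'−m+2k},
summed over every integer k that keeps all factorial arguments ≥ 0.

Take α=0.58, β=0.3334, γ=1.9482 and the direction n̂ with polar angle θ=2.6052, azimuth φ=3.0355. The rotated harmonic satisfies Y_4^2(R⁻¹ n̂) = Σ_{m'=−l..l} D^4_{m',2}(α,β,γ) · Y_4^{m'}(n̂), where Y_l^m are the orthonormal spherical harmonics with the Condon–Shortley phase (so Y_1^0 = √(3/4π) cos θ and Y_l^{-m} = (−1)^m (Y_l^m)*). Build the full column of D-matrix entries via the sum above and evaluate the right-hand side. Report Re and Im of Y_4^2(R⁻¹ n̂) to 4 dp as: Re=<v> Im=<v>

Need the full column D^4_{m',2} for m'=−4..4 at α=0.58, β=0.3334, γ=1.9482.
cos(β/2)=0.986138, sin(β/2)=0.165929
d^4_{-4,2}: single k=6 term ⇒ +0.000107;  D = -0.000001-0.000107i
d^4_{-3,2}: k∈[5..6] ⇒ +0.001354 -0.000013 = +0.001341;  D = -0.000741-0.001118i
d^4_{-2,2}: k∈[4..6] ⇒ +0.010753 -0.000244 +0.000001 = +0.010510;  D = -0.009659-0.004143i
d^4_{-1,2}: k∈[3..5] ⇒ +0.060252 -0.002559 +0.000014 = +0.057707;  D = -0.056828+0.010036i
d^4_{0,2}: k∈[2..4] ⇒ +0.240210 -0.018135 +0.000193 = +0.222267;  D = -0.161900+0.152286i
d^4_{1,2}: k∈[1..3] ⇒ +0.638442 -0.090378 +0.001706 = +0.549770;  D = -0.128539+0.534533i
d^4_{2,2}: k∈[0..2] ⇒ +0.894336 -0.303844 +0.010753 = +0.601244;  D = +0.202779+0.566017i
d^4_{3,2}: k∈[0..1] ⇒ -0.563053 +0.047823 = -0.515230;  D = -0.411166-0.310490i
d^4_{4,2}: single k=0 term ⇒ +0.133983;  D = +0.133684+0.008941i
Y_4^{m'}(θ=2.6052,φ=3.0355) and Σ D·Y over m':
  (-0.0000-0.0001i)·(+0.0275+0.0124i)  (-0.0007-0.0011i)·(+0.1364+0.0449i)  (-0.0097-0.0041i)·(+0.3563+0.0768i)  (-0.0568+0.0100i)·(+0.4488+0.0478i)  (-0.1619+0.1523i)·(-0.0063+0.0000i)  (-0.1285+0.5345i)·(-0.4488+0.0478i)  (+0.2028+0.5660i)·(+0.3563-0.0768i)  (-0.4112-0.3105i)·(-0.1364+0.0449i)  (+0.1337+0.0089i)·(+0.0275-0.0124i)
Y_4^2(R⁻¹ n̂) = +0.193508-0.039056i

Re=0.1935 Im=-0.0391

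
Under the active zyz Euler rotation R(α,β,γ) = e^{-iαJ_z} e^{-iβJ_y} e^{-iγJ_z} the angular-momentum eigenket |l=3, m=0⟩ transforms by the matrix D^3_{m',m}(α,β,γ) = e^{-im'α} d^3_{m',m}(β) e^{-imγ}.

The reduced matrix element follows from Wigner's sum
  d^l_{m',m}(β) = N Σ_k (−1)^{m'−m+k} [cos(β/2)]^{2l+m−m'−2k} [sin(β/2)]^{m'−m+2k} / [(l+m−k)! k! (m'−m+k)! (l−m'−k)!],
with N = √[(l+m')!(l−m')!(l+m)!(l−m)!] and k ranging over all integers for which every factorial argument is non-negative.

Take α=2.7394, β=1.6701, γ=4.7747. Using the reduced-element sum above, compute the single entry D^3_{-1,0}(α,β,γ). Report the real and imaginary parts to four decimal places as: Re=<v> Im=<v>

Re=0.3770 Im=-0.1604

D^3_{-1,0}(2.7394,1.6701,4.7747) = e^{-i·-1·2.7394}·d^3_{-1,0}(1.6701)·e^{-i·0·4.7747}. Compute d first:
Half-angle: c=0.671141, s=0.741330. N=√(2·24·6·6)=41.569219
Admissible k: 1..3 (factorial args all ≥0)
  k=1: (−1)^0·41.5692/(12)·0.6711^5·0.7413^1 = +0.349679
  k=2: (−1)^1·41.5692/(4)·0.6711^3·0.7413^3 = -1.279933
  k=3: (−1)^2·41.5692/(12)·0.6711^1·0.7413^5 = +0.520550
d^3_{-1,0}(1.6701) = +0.349679 -1.279933 +0.520550 = -0.409704
D = (-0.920205+0.391437i)·(-0.409704)·(+1.000000+0.000000i) = +0.377012-0.160373i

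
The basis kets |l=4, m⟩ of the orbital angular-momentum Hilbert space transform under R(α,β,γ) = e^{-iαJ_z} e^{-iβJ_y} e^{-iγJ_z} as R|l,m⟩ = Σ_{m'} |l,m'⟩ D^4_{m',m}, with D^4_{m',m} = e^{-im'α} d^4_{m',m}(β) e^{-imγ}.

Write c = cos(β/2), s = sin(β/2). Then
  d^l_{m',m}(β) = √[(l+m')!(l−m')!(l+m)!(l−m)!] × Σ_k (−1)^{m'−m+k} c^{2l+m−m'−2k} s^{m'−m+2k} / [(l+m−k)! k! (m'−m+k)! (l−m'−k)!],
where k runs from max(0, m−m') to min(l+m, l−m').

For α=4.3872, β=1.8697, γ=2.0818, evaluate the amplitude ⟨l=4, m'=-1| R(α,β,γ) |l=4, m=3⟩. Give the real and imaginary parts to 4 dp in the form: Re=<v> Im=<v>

Re=0.0197 Im=0.0667

D^4_{-1,3}(4.3872,1.8697,2.0818) = e^{-i·-1·4.3872}·d^4_{-1,3}(1.8697)·e^{-i·3·2.0818}. Compute d first:
Half-angle: c=0.593939, s=0.804510. N=√(6·120·5040·1)=1904.940944
The bounds max(0,m−m')=4 and min(l+m,l−m')=5 give 2 terms
  k=4: (−1)^0·1904.9409/(144)·0.5939^4·0.8045^4 = +0.689624
  k=5: (−1)^1·1904.9409/(240)·0.5939^2·0.8045^6 = -0.759177
d^4_{-1,3}(1.8697) = +0.689624 -0.759177 = -0.069552
Phases: e^{-i·(-1)·4.3872}=-0.319488-0.947590i, e^{-i·(3)·2.0818}=+0.999286+0.037776i ⇒ D=+0.019716+0.066700i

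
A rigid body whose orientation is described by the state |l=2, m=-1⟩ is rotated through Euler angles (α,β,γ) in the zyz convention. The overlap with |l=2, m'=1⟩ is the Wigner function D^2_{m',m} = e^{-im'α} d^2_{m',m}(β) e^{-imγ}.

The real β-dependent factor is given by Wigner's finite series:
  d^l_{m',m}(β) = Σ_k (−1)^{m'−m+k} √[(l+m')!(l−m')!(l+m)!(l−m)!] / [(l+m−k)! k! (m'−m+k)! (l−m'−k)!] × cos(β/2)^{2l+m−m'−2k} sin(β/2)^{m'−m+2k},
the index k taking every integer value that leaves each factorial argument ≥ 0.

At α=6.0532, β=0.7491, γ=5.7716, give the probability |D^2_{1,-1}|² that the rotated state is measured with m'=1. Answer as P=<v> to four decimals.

P=0.1088

First d^2_{1,-1}(β=0.7491), then the phase factors e^{-i(1)α} and e^{-i(-1)γ}:
Half-angle: c=0.930672, s=0.365854. N=√(6·1·1·6)=6.000000
k: max(0,(-1)−(1))=0 … min(2+(-1),2−(1))=1
  k=0: (−1)^2·6.0000/(2)·0.9307^2·0.3659^2 = +0.347800
  k=1: (−1)^3·6.0000/(6)·0.9307^0·0.3659^4 = -0.017916
d^2_{1,-1}(0.7491) = +0.347800 -0.017916 = +0.329885
|D^2_{1,-1}|² = |d^2_{1,-1}(β)|² = (+0.329885)² = 0.108824 (the z-rotation phases have unit modulus)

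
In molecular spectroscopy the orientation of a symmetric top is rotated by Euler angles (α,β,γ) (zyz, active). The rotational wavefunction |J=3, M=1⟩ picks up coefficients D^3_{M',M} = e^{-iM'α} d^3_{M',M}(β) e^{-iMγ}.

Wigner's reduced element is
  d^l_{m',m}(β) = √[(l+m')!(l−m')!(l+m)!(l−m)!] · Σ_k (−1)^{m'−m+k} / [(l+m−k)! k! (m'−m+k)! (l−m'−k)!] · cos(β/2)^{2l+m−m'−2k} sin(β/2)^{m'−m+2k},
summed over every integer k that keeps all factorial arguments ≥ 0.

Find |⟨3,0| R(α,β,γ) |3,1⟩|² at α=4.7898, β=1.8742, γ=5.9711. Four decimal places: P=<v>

Split into d^3_{0,1}(β=1.8742) × two z-phases.
c=cos(1.8742/2)=0.592127, s=sin(1.8742/2)=0.805844; N=√[6·6·24·2]=41.569219
k: max(0,(1)−(0))=1 … min(3+(1),3−(0))=3
  k=1: (−1)^0·41.5692/(12)·0.5921^5·0.8058^1 = +0.203197
  k=2: (−1)^1·41.5692/(4)·0.5921^3·0.8058^3 = -1.129044
  k=3: (−1)^2·41.5692/(12)·0.5921^1·0.8058^5 = +0.697046
d^3_{0,1}(1.8742) = +0.203197 -1.129044 +0.697046 = -0.228801
|D^3_{0,1}|² = |d^3_{0,1}(β)|² = (-0.228801)² = 0.052350 (the z-rotation phases have unit modulus)

P=0.0523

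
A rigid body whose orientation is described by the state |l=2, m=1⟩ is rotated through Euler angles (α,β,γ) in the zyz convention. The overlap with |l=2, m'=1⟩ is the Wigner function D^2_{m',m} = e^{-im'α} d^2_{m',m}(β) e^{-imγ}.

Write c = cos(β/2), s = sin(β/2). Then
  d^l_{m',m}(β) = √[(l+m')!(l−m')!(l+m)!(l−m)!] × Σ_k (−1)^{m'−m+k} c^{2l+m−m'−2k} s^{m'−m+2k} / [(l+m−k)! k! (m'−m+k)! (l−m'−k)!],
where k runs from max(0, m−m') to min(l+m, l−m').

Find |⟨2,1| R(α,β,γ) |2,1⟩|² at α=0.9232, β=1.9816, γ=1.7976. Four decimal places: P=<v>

Split into d^2_{1,1}(β=1.9816) × two z-phases.
c=cos(1.9816/2)=0.548021, s=sin(1.9816/2)=0.836465; N=√[6·1·6·1]=6.000000
k: max(0,(1)−(1))=0 … min(2+(1),2−(1))=1
  k=0: (−1)^0·6.0000/(6)·0.5480^4·0.8365^0 = +0.090196
  k=1: (−1)^1·6.0000/(2)·0.5480^2·0.8365^2 = -0.630392
d^2_{1,1}(1.9816) = +0.090196 -0.630392 = -0.540196
|D^2_{1,1}|² = |d^2_{1,1}(β)|² = (-0.540196)² = 0.291811 (the z-rotation phases have unit modulus)

P=0.2918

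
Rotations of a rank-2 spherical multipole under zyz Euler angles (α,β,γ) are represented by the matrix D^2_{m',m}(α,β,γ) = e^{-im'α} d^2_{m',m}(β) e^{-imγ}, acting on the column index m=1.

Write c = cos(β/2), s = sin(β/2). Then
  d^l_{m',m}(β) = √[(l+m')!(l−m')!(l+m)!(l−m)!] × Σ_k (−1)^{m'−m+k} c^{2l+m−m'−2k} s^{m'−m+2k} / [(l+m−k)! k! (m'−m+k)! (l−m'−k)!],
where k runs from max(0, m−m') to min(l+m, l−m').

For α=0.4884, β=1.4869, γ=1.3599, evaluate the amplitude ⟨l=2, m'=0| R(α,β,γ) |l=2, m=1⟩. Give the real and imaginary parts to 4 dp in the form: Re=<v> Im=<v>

Re=0.0214 Im=-0.1000

D^2_{0,1}(0.4884,1.4869,1.3599) = e^{-i·0·0.4884}·d^2_{0,1}(1.4869)·e^{-i·1·1.3599}. Compute d first:
Half-angle: c=0.736138, s=0.676832. N=√(2·2·6·1)=4.898979
k: max(0,(1)−(0))=1 … min(2+(1),2−(0))=2
  k=1: (−1)^0·4.8990/(2)·0.7361^3·0.6768^1 = +0.661354
  k=2: (−1)^1·4.8990/(2)·0.7361^1·0.6768^3 = -0.559084
d^2_{0,1}(1.4869) = +0.661354 -0.559084 = +0.102270
D = (+1.000000+0.000000i)·(+0.102270)·(+0.209336-0.977844i) = +0.021409-0.100004i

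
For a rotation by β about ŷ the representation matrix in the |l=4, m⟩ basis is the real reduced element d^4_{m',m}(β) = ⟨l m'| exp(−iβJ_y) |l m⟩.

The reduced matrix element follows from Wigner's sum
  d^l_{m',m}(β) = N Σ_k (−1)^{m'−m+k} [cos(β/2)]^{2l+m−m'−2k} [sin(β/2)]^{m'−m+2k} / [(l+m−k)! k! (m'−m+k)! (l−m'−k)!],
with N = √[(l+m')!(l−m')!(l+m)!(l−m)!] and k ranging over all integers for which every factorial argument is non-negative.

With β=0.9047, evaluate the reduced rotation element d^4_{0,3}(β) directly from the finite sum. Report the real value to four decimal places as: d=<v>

d^4_{0,3}(β=0.9047) via Wigner's sum:
c=cos(0.9047/2)=0.899422, s=sin(0.9047/2)=0.437080; N=√[24·24·5040·1]=1703.830978
Admissible k: 3..4 (factorial args all ≥0)
  k=3: (−1)^0·1703.8310/(144)·0.8994^5·0.4371^3 = +0.581523
  k=4: (−1)^1·1703.8310/(144)·0.8994^3·0.4371^5 = -0.137329
d^4_{0,3}(0.9047) = +0.581523 -0.137329 = +0.444194

d=0.4442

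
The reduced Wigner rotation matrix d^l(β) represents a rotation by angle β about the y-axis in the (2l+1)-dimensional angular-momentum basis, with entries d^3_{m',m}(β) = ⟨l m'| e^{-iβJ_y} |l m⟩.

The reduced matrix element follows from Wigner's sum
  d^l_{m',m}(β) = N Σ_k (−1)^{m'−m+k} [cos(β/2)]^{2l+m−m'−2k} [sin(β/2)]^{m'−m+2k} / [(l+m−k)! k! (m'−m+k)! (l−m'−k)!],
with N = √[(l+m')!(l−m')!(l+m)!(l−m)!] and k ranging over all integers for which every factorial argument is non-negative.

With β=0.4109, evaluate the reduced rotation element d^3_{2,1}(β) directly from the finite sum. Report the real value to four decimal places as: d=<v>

d^3_{2,1}(β=0.4109) via Wigner's sum:
With c≡cos(β/2)=0.978969 and s≡sin(β/2)=0.204008, N=[120·1·24·2]^{1/2}=75.894664
k: max(0,(1)−(2))=0 … min(3+(1),3−(2))=1
  k=0: (−1)^1·75.8947/(24)·0.9790^5·0.2040^1 = -0.580085
  k=1: (−1)^2·75.8947/(12)·0.9790^3·0.2040^3 = +0.050382
d^3_{2,1}(0.4109) = -0.580085 +0.050382 = -0.529703

d=-0.5297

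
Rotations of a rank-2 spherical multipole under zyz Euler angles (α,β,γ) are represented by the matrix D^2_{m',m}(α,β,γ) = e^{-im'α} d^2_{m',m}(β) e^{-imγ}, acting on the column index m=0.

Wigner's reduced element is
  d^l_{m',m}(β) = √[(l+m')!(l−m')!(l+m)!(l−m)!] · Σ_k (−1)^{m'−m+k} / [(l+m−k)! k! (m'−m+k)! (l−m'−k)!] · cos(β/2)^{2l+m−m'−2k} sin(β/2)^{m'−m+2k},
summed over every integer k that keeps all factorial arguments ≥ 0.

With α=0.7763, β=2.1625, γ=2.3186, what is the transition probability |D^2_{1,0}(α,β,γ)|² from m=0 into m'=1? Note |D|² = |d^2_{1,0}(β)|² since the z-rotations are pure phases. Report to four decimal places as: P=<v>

Split into d^2_{1,0}(β=2.1625) × two z-phases.
c=cos(2.1625/2)=0.470226, s=sin(2.1625/2)=0.882546; N=√[6·1·2·2]=4.898979
k∈{0,1} keeps every argument non-negative
  k=0: (−1)^1·4.8990/(2)·0.4702^3·0.8825^1 = -0.224767
  k=1: (−1)^2·4.8990/(2)·0.4702^1·0.8825^3 = +0.791761
d^2_{1,0}(2.1625) = -0.224767 +0.791761 = +0.566995
|D^2_{1,0}|² = |d^2_{1,0}(β)|² = (+0.566995)² = 0.321483 (the z-rotation phases have unit modulus)

P=0.3215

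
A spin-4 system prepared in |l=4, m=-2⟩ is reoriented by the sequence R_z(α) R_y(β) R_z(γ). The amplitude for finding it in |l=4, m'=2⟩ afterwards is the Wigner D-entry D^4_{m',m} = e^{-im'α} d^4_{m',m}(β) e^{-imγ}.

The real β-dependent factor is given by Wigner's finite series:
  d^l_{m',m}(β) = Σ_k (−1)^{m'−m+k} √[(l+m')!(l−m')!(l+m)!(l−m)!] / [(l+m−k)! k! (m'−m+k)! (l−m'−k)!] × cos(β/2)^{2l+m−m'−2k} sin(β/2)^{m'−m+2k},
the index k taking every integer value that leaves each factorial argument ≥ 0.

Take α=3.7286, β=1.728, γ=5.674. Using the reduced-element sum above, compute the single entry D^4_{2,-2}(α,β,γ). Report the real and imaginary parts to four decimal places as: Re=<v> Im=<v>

Re=-0.0185 Im=-0.0172

First d^4_{2,-2}(β=1.728), then the phase factors e^{-i(2)α} and e^{-i(-2)γ}:
Half-angle: c=0.649401, s=0.760446. N=√(720·2·2·720)=1440.000000
Admissible k: 0..2 (factorial args all ≥0)
  k=0: (−1)^4·1440.0000/(96)·0.6494^4·0.7604^4 = +0.892107
  k=1: (−1)^5·1440.0000/(120)·0.6494^2·0.7604^6 = -0.978629
  k=2: (−1)^6·1440.0000/(1440)·0.6494^0·0.7604^8 = +0.111827
d^4_{2,-2}(1.728) = +0.892107 -0.978629 +0.111827 = +0.025305
Attach z-rotation phases: D = e^{-i(2)(3.7286)}·(+0.025305)·e^{-i(-2)(5.674)} = -0.018529-0.017234i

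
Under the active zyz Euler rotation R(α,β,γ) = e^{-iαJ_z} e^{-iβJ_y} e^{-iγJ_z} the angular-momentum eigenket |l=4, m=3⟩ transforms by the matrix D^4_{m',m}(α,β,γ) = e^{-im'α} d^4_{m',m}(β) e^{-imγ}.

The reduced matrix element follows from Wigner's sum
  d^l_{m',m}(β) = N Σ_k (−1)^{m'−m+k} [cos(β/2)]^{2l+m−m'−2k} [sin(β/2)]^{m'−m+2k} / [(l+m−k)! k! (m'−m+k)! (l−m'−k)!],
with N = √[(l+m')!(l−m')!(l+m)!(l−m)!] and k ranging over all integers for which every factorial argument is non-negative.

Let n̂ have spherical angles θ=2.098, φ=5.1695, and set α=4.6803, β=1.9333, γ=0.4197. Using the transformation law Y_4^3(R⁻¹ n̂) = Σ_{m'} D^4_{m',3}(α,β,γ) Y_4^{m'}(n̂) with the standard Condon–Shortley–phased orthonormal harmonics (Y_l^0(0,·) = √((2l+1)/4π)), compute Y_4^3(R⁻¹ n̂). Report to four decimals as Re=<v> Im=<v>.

Need the full column D^4_{m',3} for m'=−4..4 at α=4.6803, β=1.9333, γ=0.4197.
cos(β/2)=0.568060, sin(β/2)=0.822987
d^4_{-4,3}: single k=7 term ⇒ +0.410857;  D = +0.074905-0.403971i
d^4_{-3,3}: k∈[6..7] ⇒ +0.701851 -0.210448 = +0.491403;  D = +0.480044+0.105046i
d^4_{-2,3}: k∈[5..6] ⇒ +0.776843 -0.543513 = +0.233329;  D = -0.057165+0.226218i
d^4_{-1,3}: k∈[4..5] ⇒ +0.631928 -0.795824 = -0.163896;  D = +0.157531+0.045232i
d^4_{0,3}: k∈[3..4] ⇒ +0.390134 -0.818864 = -0.428730;  D = -0.131480+0.408072i
d^4_{1,3}: k∈[2..3] ⇒ +0.180643 -0.631928 = -0.451285;  D = -0.424879-0.152107i
d^4_{2,3}: k∈[1..2] ⇒ +0.058778 -0.370113 = -0.311335;  D = +0.114287-0.289600i
d^4_{3,3}: k∈[0..1] ⇒ +0.010843 -0.159312 = -0.148469;  D = +0.136284+0.058904i
d^4_{4,3}: single k=0 term ⇒ -0.044432;  D = -0.018927+0.040199i
Y_4^{m'}(θ=2.098,φ=5.1695) and Σ D·Y over m':
  (+0.0749-0.4040i)·(-0.0629-0.2387i)  (+0.4800+0.1050i)·(+0.3984+0.0805i)  (-0.0572+0.2262i)·(-0.1177+0.1528i)  (+0.1575+0.0452i)·(+0.1115+0.2267i)  (-0.1315+0.4081i)·(-0.2487+0.0000i)  (-0.4249-0.1521i)·(-0.1115+0.2267i)  (+0.1143-0.2896i)·(-0.1177-0.1528i)  (+0.1363+0.0589i)·(-0.3984+0.0805i)  (-0.0189+0.0402i)·(-0.0629+0.2387i)
Y_4^3(R⁻¹ n̂) = +0.050554-0.090325i

Re=0.0506 Im=-0.0903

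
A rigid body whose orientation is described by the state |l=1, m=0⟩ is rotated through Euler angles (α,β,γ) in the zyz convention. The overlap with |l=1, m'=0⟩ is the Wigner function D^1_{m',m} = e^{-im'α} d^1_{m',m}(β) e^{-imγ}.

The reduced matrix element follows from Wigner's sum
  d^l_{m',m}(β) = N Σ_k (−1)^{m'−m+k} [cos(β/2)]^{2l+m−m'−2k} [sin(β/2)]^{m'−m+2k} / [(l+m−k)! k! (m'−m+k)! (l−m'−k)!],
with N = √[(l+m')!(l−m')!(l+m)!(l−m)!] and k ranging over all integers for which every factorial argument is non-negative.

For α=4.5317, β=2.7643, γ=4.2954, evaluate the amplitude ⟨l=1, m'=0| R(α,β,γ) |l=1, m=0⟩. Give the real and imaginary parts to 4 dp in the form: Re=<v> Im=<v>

Re=-0.9297 Im=0.0000

First d^1_{0,0}(β=2.7643), then the phase factors e^{-i(0)α} and e^{-i(0)γ}:
With c≡cos(β/2)=0.187529 and s≡sin(β/2)=0.982259, N=[1·1·1·1]^{1/2}=1.000000
The bounds max(0,m−m')=0 and min(l+m,l−m')=1 give 2 terms
  k=0: (−1)^0·1.0000/(1)·0.1875^2·0.9823^0 = +0.035167
  k=1: (−1)^1·1.0000/(1)·0.1875^0·0.9823^2 = -0.964833
d^1_{0,0}(2.7643) = +0.035167 -0.964833 = -0.929665
Attach z-rotation phases: D = e^{-i(0)(4.5317)}·(-0.929665)·e^{-i(0)(4.2954)} = -0.929665+0.000000i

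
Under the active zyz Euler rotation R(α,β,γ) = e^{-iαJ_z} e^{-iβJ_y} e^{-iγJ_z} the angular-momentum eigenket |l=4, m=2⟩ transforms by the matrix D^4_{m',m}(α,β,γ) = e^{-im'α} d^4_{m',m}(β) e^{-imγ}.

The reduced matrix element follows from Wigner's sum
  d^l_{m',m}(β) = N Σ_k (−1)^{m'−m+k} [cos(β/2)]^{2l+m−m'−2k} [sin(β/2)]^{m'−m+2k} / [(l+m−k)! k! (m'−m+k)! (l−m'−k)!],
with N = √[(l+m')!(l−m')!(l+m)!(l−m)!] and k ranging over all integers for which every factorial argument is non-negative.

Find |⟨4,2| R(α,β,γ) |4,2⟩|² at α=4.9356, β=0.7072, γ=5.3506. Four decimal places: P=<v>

P=0.0457

D^4_{2,2}(4.9356,0.7072,5.3506) = e^{-i·2·4.9356}·d^4_{2,2}(0.7072)·e^{-i·2·5.3506}. Compute d first:
With c≡cos(β/2)=0.938132 and s≡sin(β/2)=0.346277, N=[720·2·720·2]^{1/2}=1440.000000
k∈{0,1,2} keeps every argument non-negative
  k=0: (−1)^0·1440.0000/(1440)·0.9381^8·0.3463^0 = +0.599946
  k=1: (−1)^1·1440.0000/(120)·0.9381^6·0.3463^2 = -0.980875
  k=2: (−1)^2·1440.0000/(96)·0.9381^4·0.3463^4 = +0.167049
d^4_{2,2}(0.7072) = +0.599946 -0.980875 +0.167049 = -0.213880
|D^4_{2,2}|² = |d^4_{2,2}(β)|² = (-0.213880)² = 0.045745 (the z-rotation phases have unit modulus)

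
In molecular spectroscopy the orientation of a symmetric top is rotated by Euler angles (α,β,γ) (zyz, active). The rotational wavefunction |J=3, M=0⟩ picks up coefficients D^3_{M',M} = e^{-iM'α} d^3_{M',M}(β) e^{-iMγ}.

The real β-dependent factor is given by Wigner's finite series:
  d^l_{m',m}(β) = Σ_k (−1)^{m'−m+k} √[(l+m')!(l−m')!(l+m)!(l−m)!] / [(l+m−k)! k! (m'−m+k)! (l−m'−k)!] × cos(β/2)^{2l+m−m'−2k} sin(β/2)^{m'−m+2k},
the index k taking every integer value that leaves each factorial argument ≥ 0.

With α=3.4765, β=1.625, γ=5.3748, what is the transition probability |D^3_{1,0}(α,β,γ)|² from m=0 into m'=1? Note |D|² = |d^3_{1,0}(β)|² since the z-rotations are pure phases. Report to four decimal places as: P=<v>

P=0.1815

Split into d^3_{1,0}(β=1.625) × two z-phases.
c=cos(1.625/2)=0.687686, s=sin(1.625/2)=0.726009; N=√[24·2·6·6]=41.569219
k: max(0,(0)−(1))=0 … min(3+(0),3−(1))=2
  k=0: (−1)^1·41.5692/(12)·0.6877^5·0.7260^1 = -0.386796
  k=1: (−1)^2·41.5692/(4)·0.6877^3·0.7260^3 = +1.293323
  k=2: (−1)^3·41.5692/(12)·0.6877^1·0.7260^5 = -0.480496
d^3_{1,0}(1.625) = -0.386796 +1.293323 -0.480496 = +0.426031
|D^3_{1,0}|² = |d^3_{1,0}(β)|² = (+0.426031)² = 0.181503 (the z-rotation phases have unit modulus)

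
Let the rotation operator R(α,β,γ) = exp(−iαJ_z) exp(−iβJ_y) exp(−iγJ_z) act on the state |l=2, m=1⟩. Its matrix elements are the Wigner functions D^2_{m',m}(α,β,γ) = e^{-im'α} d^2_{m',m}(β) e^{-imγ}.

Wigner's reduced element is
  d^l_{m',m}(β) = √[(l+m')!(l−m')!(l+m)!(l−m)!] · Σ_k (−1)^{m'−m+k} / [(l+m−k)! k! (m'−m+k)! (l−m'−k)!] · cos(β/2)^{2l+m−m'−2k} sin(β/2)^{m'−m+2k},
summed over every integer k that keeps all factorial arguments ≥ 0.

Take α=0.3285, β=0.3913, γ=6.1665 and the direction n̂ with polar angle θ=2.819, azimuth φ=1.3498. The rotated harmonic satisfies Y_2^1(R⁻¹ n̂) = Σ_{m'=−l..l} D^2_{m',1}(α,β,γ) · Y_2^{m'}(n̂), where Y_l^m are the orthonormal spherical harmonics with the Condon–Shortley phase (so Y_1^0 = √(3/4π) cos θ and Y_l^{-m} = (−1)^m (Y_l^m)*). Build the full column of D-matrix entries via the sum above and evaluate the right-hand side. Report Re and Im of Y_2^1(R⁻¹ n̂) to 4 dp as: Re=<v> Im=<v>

Need the full column D^2_{m',1} for m'=−2..2 at α=0.3285, β=0.3913, γ=6.1665.
cos(β/2)=0.980922, sin(β/2)=0.194404
d^2_{-2,1}: single k=3 term ⇒ +0.014414;  D = +0.010311+0.010072i
d^2_{-1,1}: k∈[2..3] ⇒ +0.109094 -0.001428 = +0.107666;  D = +0.097172+0.046364i
d^2_{0,1}: k∈[1..2] ⇒ +0.449453 -0.017653 = +0.431799;  D = +0.428863+0.050270i
d^2_{1,1}: k∈[0..1] ⇒ +0.925842 -0.109094 = +0.816748;  D = +0.798495-0.171709i
d^2_{2,1}: single k=0 term ⇒ -0.366977;  D = -0.314700+0.188775i
Y_2^{m'}(θ=2.819,φ=1.3498) and Σ D·Y over m':
  (+0.0103+0.0101i)·(-0.0351-0.0166i)  (+0.0972+0.0464i)·(-0.0509+0.2266i)  (+0.4289+0.0503i)·(+0.5357+0.0000i)  (+0.7985-0.1717i)·(+0.0509+0.2266i)  (-0.3147+0.1888i)·(-0.0351+0.0166i)
Y_2^1(R⁻¹ n̂) = +0.301568+0.206440i

Re=0.3016 Im=0.2064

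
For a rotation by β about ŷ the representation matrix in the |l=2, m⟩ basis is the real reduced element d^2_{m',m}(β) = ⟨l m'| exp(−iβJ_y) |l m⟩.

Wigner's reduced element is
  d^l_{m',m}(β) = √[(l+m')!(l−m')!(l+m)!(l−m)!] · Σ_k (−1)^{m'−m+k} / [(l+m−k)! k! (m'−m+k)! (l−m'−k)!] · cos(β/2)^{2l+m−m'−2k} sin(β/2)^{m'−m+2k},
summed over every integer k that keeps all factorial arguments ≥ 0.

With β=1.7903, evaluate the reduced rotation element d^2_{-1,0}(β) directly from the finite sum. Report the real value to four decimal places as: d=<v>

d=-0.2603

d^2_{-1,0}(β=1.7903) via Wigner's sum:
With c≡cos(β/2)=0.625402 and s≡sin(β/2)=0.780303, N=[1·6·2·2]^{1/2}=4.898979
k: max(0,(0)−(-1))=1 … min(2+(0),2−(-1))=2
  k=1: (−1)^0·4.8990/(2)·0.6254^3·0.7803^1 = +0.467537
  k=2: (−1)^1·4.8990/(2)·0.6254^1·0.7803^3 = -0.727821
d^2_{-1,0}(1.7903) = +0.467537 -0.727821 = -0.260283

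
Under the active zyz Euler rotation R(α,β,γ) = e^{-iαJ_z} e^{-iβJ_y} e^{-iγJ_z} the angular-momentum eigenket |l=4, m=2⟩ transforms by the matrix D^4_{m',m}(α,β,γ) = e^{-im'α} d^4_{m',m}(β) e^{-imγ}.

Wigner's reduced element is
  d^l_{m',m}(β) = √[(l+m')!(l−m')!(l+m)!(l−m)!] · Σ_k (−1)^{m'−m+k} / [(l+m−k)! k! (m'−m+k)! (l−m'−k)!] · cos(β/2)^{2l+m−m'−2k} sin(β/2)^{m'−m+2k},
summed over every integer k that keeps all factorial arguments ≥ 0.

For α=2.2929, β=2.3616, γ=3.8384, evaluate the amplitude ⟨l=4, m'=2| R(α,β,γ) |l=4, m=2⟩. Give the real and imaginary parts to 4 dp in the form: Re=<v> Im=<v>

Re=0.1897 Im=0.0595

Split into d^4_{2,2}(β=2.3616) × two z-phases.
Half-angle: c=0.380185, s=0.924910. N=√(720·2·720·2)=1440.000000
The bounds max(0,m−m')=0 and min(l+m,l−m')=2 give 3 terms
  k=0: (−1)^0·1440.0000/(1440)·0.3802^8·0.9249^0 = +0.000436
  k=1: (−1)^1·1440.0000/(120)·0.3802^6·0.9249^2 = -0.030999
  k=2: (−1)^2·1440.0000/(96)·0.3802^4·0.9249^4 = +0.229335
d^4_{2,2}(2.3616) = +0.000436 -0.030999 +0.229335 = +0.198772
Phases: e^{-i·(2)·2.2929}=-0.126251+0.991998i, e^{-i·(2)·3.8384}=+0.176256-0.984344i ⇒ D=+0.189671+0.059457i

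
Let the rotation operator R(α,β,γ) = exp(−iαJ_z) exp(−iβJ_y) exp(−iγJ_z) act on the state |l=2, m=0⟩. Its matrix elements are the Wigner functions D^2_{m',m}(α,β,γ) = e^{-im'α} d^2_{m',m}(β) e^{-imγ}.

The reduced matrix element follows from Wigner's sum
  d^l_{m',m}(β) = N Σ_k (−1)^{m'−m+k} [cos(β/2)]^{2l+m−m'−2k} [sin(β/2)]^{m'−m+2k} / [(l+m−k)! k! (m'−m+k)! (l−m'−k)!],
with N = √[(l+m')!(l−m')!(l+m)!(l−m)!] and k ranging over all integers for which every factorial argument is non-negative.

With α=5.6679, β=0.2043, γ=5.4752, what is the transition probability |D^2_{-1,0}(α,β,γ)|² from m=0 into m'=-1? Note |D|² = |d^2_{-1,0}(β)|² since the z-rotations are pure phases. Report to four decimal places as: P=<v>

P=0.0592

Split into d^2_{-1,0}(β=0.2043) × two z-phases.
c=cos(0.2043/2)=0.994787, s=sin(0.2043/2)=0.101972; N=√[1·6·2·2]=4.898979
k∈{1,2} keeps every argument non-negative
  k=1: (−1)^0·4.8990/(2)·0.9948^3·0.1020^1 = +0.245895
  k=2: (−1)^1·4.8990/(2)·0.9948^1·0.1020^3 = -0.002584
d^2_{-1,0}(0.2043) = +0.245895 -0.002584 = +0.243311
|D^2_{-1,0}|² = |d^2_{-1,0}(β)|² = (+0.243311)² = 0.059200 (the z-rotation phases have unit modulus)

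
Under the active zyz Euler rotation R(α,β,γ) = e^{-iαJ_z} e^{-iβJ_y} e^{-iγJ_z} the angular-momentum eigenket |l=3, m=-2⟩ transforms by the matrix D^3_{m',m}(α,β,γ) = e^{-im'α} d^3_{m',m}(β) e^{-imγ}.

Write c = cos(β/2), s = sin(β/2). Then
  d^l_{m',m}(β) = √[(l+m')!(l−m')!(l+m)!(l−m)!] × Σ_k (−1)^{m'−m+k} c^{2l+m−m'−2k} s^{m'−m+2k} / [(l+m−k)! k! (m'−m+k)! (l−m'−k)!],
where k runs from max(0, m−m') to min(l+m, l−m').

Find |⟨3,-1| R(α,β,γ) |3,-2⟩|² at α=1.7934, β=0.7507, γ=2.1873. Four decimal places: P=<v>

Split into d^3_{-1,-2}(β=0.7507) × two z-phases.
Half-angle: c=0.930379, s=0.366598. N=√(2·24·1·120)=75.894664
k: max(0,(-2)−(-1))=0 … min(3+(-2),3−(-1))=1
  k=0: (−1)^1·75.8947/(24)·0.9304^5·0.3666^1 = -0.808148
  k=1: (−1)^2·75.8947/(12)·0.9304^3·0.3666^3 = +0.250946
d^3_{-1,-2}(0.7507) = -0.808148 +0.250946 = -0.557201
|D^3_{-1,-2}|² = |d^3_{-1,-2}(β)|² = (-0.557201)² = 0.310473 (the z-rotation phases have unit modulus)

P=0.3105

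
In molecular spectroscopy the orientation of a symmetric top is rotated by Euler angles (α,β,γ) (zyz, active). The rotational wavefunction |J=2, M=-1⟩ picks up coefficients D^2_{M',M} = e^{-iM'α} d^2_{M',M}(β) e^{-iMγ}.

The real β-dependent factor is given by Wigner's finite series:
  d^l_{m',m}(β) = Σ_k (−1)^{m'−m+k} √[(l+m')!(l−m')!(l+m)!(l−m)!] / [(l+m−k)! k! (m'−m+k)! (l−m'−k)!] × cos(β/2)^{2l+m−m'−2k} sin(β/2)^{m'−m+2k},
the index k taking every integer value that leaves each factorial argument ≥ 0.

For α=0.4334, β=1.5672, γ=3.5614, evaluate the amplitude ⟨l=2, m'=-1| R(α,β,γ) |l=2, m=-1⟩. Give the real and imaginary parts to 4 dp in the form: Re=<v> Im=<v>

Re=0.3276 Im=0.3753

First d^2_{-1,-1}(β=1.5672), then the phase factors e^{-i(-1)α} and e^{-i(-1)γ}:
Half-angle: c=0.708377, s=0.705834. N=√(1·6·1·6)=6.000000
The bounds max(0,m−m')=0 and min(l+m,l−m')=1 give 2 terms
  k=0: (−1)^0·6.0000/(6)·0.7084^4·0.7058^0 = +0.251801
  k=1: (−1)^1·6.0000/(2)·0.7084^2·0.7058^2 = -0.749990
d^2_{-1,-1}(1.5672) = +0.251801 -0.749990 = -0.498189
Attach z-rotation phases: D = e^{-i(-1)(0.4334)}·(-0.498189)·e^{-i(-1)(3.5614)} = +0.327594+0.375332i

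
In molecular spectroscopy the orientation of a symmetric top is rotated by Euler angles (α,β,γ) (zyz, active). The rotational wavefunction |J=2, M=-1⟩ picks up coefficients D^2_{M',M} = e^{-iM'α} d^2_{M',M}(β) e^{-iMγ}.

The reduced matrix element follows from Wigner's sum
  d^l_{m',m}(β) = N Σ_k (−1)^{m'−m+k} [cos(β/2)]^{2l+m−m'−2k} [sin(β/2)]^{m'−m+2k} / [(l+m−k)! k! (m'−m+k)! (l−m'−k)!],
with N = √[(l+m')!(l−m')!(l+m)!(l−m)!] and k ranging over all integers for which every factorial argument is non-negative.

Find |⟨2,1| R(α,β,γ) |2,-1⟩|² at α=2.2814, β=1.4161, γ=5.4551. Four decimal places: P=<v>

P=0.3061

First d^2_{1,-1}(β=1.4161), then the phase factors e^{-i(1)α} and e^{-i(-1)γ}:
Half-angle: c=0.759632, s=0.650354. N=√(6·1·1·6)=6.000000
The bounds max(0,m−m')=0 and min(l+m,l−m')=1 give 2 terms
  k=0: (−1)^2·6.0000/(2)·0.7596^2·0.6504^2 = +0.732195
  k=1: (−1)^3·6.0000/(6)·0.7596^0·0.6504^4 = -0.178895
d^2_{1,-1}(1.4161) = +0.732195 -0.178895 = +0.553299
|D^2_{1,-1}|² = |d^2_{1,-1}(β)|² = (+0.553299)² = 0.306140 (the z-rotation phases have unit modulus)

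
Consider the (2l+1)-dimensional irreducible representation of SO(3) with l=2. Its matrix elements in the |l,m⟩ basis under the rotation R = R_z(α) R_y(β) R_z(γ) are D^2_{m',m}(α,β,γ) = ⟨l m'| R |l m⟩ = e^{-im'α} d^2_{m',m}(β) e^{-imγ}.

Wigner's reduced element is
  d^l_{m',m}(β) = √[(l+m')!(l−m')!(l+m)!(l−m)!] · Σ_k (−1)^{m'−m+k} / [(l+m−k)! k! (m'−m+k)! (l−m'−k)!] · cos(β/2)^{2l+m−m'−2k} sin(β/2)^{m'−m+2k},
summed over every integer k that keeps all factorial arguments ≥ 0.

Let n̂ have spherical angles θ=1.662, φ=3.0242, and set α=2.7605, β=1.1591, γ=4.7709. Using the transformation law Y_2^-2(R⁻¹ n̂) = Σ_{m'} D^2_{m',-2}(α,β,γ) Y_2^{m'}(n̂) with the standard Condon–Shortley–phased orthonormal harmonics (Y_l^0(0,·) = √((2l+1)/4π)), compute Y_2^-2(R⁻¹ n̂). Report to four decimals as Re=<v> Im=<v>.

Need the full column D^2_{m',-2} for m'=−2..2 at α=2.7605, β=1.1591, γ=4.7709.
cos(β/2)=0.836709, sin(β/2)=0.547647
d^2_{-2,-2}: single k=0 term ⇒ +0.490115;  D = -0.391603+0.294720i
d^2_{-1,-2}: single k=0 term ⇒ -0.641586;  D = -0.619345+0.167462i
d^2_{0,-2}: single k=0 term ⇒ +0.514312;  D = -0.510795-0.060049i
d^2_{1,-2}: single k=0 term ⇒ -0.274858;  D = -0.241458-0.131319i
d^2_{2,-2}: single k=0 term ⇒ +0.089951;  D = -0.057367-0.069283i
Y_2^{m'}(θ=1.662,φ=3.0242) and Σ D·Y over m':
  (-0.3916+0.2947i)·(+0.3726+0.0891i)  (-0.6193+0.1675i)·(+0.0696+0.0082i)  (-0.5108-0.0600i)·(-0.3075+0.0000i)  (-0.2415-0.1313i)·(-0.0696+0.0082i)  (-0.0574-0.0693i)·(+0.3726-0.0891i)
Y_2^-2(R⁻¹ n̂) = -0.069208+0.086398i

Re=-0.0692 Im=0.0864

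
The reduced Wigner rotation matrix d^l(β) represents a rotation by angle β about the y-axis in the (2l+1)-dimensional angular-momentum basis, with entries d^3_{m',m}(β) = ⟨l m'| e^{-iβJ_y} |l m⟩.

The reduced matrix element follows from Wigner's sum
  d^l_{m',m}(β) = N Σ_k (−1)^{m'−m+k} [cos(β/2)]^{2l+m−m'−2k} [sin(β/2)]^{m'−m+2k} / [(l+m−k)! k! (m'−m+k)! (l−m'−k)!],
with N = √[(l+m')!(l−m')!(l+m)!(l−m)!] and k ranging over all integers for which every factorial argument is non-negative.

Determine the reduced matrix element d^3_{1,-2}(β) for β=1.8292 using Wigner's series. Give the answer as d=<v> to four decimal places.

d^3_{1,-2}(β=1.8292) via Wigner's sum:
With c≡cos(β/2)=0.610108 and s≡sin(β/2)=0.792319, N=[24·2·1·120]^{1/2}=75.894664
Admissible k: 0..1 (factorial args all ≥0)
  k=0: (−1)^3·75.8947/(12)·0.6101^3·0.7923^3 = -0.714412
  k=1: (−1)^4·75.8947/(24)·0.6101^1·0.7923^5 = +0.602429
d^3_{1,-2}(1.8292) = -0.714412 +0.602429 = -0.111983

d=-0.1120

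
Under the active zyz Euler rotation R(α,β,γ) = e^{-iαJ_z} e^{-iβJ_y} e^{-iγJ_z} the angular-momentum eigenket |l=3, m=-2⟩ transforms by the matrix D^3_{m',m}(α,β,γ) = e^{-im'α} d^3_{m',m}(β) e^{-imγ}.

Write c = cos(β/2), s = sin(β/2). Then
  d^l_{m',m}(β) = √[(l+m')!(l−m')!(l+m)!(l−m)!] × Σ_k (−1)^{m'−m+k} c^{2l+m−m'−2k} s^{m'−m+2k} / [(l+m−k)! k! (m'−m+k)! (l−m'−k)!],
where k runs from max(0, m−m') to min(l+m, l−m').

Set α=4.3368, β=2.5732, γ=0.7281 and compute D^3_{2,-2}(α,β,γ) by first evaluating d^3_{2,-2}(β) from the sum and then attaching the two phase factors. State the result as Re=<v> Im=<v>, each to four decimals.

Re=-0.2666 Im=0.3607

Split into d^3_{2,-2}(β=2.5732) × two z-phases.
c=cos(2.5732/2)=0.280386, s=sin(2.5732/2)=0.959887; N=√[120·1·1·120]=120.000000
k∈{0,1} keeps every argument non-negative
  k=0: (−1)^4·120.0000/(24)·0.2804^2·0.9599^4 = +0.333706
  k=1: (−1)^5·120.0000/(120)·0.2804^0·0.9599^6 = -0.782207
d^3_{2,-2}(2.5732) = +0.333706 -0.782207 = -0.448501
D = (-0.730885-0.682500i)·(-0.448501)·(+0.114346+0.993441i) = -0.266611+0.360654i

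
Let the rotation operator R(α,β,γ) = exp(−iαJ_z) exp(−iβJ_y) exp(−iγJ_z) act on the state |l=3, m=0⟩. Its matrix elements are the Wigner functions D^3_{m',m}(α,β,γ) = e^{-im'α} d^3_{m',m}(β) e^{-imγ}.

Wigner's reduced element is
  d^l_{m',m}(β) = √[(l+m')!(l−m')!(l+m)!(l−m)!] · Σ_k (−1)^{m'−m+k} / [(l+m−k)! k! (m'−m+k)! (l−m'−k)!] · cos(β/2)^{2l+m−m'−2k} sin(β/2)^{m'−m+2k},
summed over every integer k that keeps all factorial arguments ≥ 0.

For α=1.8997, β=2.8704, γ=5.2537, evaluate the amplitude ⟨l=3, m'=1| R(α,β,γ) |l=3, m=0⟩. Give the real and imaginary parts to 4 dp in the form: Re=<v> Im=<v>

Split into d^3_{1,0}(β=2.8704) × two z-phases.
With c≡cos(β/2)=0.135181 and s≡sin(β/2)=0.990821, N=[24·2·6·6]^{1/2}=41.569219
k: max(0,(0)−(1))=0 … min(3+(0),3−(1))=2
  k=0: (−1)^1·41.5692/(12)·0.1352^5·0.9908^1 = -0.000155
  k=1: (−1)^2·41.5692/(4)·0.1352^3·0.9908^3 = +0.024972
  k=2: (−1)^3·41.5692/(12)·0.1352^1·0.9908^5 = -0.447180
d^3_{1,0}(2.8704) = -0.000155 +0.024972 -0.447180 = -0.422364
Attach z-rotation phases: D = e^{-i(1)(1.8997)}·(-0.422364)·e^{-i(0)(5.2537)} = +0.136426+0.399724i

Re=0.1364 Im=0.3997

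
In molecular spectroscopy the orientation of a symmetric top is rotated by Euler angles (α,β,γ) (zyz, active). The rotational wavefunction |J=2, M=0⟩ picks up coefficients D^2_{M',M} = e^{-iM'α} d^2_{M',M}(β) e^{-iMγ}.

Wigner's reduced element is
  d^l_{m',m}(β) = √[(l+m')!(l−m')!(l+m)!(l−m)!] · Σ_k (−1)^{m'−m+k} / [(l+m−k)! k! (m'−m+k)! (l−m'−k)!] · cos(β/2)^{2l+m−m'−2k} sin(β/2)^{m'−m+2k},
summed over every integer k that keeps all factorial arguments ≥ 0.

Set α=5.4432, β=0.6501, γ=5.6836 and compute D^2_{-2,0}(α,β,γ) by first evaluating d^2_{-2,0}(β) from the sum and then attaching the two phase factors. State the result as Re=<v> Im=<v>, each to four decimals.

Re=-0.0244 Im=-0.2230

Split into d^2_{-2,0}(β=0.6501) × two z-phases.
With c≡cos(β/2)=0.947635 and s≡sin(β/2)=0.319356, N=[1·24·2·2]^{1/2}=9.797959
Admissible k: 2..2 (factorial args all ≥0)
  k=2: (−1)^0·9.7980/(4)·0.9476^2·0.3194^2 = +0.224341
d^2_{-2,0}(0.6501) = +0.224341
Attach z-rotation phases: D = e^{-i(-2)(5.4432)}·(+0.224341)·e^{-i(0)(5.6836)} = -0.024444-0.223005i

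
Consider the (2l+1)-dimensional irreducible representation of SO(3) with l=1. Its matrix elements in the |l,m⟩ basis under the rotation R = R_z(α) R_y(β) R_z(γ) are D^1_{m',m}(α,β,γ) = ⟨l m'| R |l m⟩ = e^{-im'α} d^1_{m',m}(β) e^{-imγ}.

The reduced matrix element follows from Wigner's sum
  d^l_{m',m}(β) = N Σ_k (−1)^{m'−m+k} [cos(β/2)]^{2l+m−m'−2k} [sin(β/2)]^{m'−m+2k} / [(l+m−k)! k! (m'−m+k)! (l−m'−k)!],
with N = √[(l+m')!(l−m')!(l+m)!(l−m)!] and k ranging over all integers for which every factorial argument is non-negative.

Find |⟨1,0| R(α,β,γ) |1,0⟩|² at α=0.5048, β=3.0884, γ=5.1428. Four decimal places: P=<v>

First d^1_{0,0}(β=3.0884), then the phase factors e^{-i(0)α} and e^{-i(0)γ}:
Half-angle: c=0.026593, s=0.999646. N=√(1·1·1·1)=1.000000
The bounds max(0,m−m')=0 and min(l+m,l−m')=1 give 2 terms
  k=0: (−1)^0·1.0000/(1)·0.0266^2·0.9996^0 = +0.000707
  k=1: (−1)^1·1.0000/(1)·0.0266^0·0.9996^2 = -0.999293
d^1_{0,0}(3.0884) = +0.000707 -0.999293 = -0.998586
|D^1_{0,0}|² = |d^1_{0,0}(β)|² = (-0.998586)² = 0.997173 (the z-rotation phases have unit modulus)

P=0.9972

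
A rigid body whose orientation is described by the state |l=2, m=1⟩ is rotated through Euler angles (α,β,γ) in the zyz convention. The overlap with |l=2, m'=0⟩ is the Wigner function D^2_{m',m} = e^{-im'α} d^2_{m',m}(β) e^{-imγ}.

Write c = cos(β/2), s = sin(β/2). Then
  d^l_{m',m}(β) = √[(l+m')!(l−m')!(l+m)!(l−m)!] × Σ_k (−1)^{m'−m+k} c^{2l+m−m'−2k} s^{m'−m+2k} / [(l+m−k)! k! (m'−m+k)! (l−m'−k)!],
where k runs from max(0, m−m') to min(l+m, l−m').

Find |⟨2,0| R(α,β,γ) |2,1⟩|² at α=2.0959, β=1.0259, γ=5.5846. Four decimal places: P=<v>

Split into d^2_{0,1}(β=1.0259) × two z-phases.
With c≡cos(β/2)=0.871301 and s≡sin(β/2)=0.490750, N=[2·2·6·1]^{1/2}=4.898979
The bounds max(0,m−m')=1 and min(l+m,l−m')=2 give 2 terms
  k=1: (−1)^0·4.8990/(2)·0.8713^3·0.4907^1 = +0.795133
  k=2: (−1)^1·4.8990/(2)·0.8713^1·0.4907^3 = -0.252246
d^2_{0,1}(1.0259) = +0.795133 -0.252246 = +0.542887
|D^2_{0,1}|² = |d^2_{0,1}(β)|² = (+0.542887)² = 0.294726 (the z-rotation phases have unit modulus)

P=0.2947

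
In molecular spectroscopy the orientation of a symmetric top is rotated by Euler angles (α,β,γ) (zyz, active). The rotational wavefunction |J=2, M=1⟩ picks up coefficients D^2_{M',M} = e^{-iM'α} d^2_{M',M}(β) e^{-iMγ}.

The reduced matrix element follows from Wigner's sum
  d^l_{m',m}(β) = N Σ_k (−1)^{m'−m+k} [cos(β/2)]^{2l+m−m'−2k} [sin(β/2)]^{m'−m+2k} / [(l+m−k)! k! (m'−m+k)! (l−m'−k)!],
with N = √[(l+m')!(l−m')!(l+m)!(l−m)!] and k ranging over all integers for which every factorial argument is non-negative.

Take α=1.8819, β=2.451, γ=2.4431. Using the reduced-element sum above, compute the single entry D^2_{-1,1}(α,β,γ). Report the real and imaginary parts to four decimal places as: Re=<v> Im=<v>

D^2_{-1,1}(1.8819,2.451,2.4431) = e^{-i·-1·1.8819}·d^2_{-1,1}(2.451)·e^{-i·1·2.4431}. Compute d first:
With c≡cos(β/2)=0.338476 and s≡sin(β/2)=0.940975, N=[1·6·6·1]^{1/2}=6.000000
k: max(0,(1)−(-1))=2 … min(2+(1),2−(-1))=3
  k=2: (−1)^0·6.0000/(2)·0.3385^2·0.9410^2 = +0.304321
  k=3: (−1)^1·6.0000/(6)·0.3385^0·0.9410^4 = -0.783994
d^2_{-1,1}(2.451) = +0.304321 -0.783994 = -0.479673
Attach z-rotation phases: D = e^{-i(-1)(1.8819)}·(-0.479673)·e^{-i(1)(2.4431)} = -0.406099+0.255283i

Re=-0.4061 Im=0.2553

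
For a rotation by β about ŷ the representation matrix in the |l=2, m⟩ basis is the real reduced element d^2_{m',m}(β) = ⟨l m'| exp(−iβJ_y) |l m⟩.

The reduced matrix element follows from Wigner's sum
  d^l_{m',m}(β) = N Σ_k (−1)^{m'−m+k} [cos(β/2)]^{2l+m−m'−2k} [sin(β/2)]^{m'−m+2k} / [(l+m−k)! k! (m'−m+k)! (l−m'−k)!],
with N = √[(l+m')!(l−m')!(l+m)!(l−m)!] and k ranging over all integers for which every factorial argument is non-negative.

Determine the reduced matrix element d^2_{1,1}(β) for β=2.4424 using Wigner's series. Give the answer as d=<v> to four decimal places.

d=-0.2969

d^2_{1,1}(β=2.4424) via Wigner's sum:
Half-angle: c=0.342519, s=0.939511. N=√(6·1·6·1)=6.000000
k∈{0,1} keeps every argument non-negative
  k=0: (−1)^0·6.0000/(6)·0.3425^4·0.9395^0 = +0.013764
  k=1: (−1)^1·6.0000/(2)·0.3425^2·0.9395^2 = -0.310666
d^2_{1,1}(2.4424) = +0.013764 -0.310666 = -0.296902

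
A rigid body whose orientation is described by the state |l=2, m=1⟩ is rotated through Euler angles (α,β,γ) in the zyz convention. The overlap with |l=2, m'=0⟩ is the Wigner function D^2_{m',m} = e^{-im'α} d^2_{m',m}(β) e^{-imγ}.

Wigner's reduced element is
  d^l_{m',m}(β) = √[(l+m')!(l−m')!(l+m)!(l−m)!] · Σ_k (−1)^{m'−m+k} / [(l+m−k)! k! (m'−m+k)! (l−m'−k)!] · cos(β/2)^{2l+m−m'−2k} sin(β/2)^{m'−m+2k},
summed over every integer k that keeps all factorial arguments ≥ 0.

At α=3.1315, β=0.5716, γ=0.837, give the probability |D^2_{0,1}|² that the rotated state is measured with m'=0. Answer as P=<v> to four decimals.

First d^2_{0,1}(β=0.5716), then the phase factors e^{-i(0)α} and e^{-i(1)γ}:
c=cos(0.5716/2)=0.959436, s=sin(0.5716/2)=0.281925; N=√[2·2·6·1]=4.898979
Admissible k: 1..2 (factorial args all ≥0)
  k=1: (−1)^0·4.8990/(2)·0.9594^3·0.2819^1 = +0.609899
  k=2: (−1)^1·4.8990/(2)·0.9594^1·0.2819^3 = -0.052661
d^2_{0,1}(0.5716) = +0.609899 -0.052661 = +0.557238
|D^2_{0,1}|² = |d^2_{0,1}(β)|² = (+0.557238)² = 0.310514 (the z-rotation phases have unit modulus)

P=0.3105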